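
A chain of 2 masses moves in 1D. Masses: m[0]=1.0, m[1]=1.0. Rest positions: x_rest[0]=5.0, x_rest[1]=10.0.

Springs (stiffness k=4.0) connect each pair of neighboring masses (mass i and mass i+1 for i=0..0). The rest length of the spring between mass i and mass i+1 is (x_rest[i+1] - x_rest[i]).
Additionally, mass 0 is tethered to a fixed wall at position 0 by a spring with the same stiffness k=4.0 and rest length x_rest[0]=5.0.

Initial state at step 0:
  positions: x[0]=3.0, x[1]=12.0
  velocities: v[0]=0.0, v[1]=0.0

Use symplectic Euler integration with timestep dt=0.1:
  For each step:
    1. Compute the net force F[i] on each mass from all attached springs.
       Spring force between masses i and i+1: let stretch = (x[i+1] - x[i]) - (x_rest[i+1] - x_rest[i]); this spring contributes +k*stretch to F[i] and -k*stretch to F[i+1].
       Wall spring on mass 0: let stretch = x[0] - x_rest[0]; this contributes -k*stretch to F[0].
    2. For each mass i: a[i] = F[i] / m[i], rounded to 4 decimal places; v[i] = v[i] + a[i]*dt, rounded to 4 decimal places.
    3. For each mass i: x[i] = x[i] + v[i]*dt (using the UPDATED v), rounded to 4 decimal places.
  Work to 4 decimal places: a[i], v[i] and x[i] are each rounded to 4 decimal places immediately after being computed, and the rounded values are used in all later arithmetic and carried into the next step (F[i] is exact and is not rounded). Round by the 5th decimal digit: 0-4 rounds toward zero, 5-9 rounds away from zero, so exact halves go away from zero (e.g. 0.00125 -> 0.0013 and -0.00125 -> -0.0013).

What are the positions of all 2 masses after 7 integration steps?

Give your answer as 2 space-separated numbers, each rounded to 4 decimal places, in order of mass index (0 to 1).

Step 0: x=[3.0000 12.0000] v=[0.0000 0.0000]
Step 1: x=[3.2400 11.8400] v=[2.4000 -1.6000]
Step 2: x=[3.6944 11.5360] v=[4.5440 -3.0400]
Step 3: x=[4.3147 11.1183] v=[6.2029 -4.1766]
Step 4: x=[5.0346 10.6285] v=[7.1985 -4.8980]
Step 5: x=[5.7768 10.1149] v=[7.4222 -5.1356]
Step 6: x=[6.4615 9.6278] v=[6.8467 -4.8708]
Step 7: x=[7.0144 9.2141] v=[5.5286 -4.1373]

Answer: 7.0144 9.2141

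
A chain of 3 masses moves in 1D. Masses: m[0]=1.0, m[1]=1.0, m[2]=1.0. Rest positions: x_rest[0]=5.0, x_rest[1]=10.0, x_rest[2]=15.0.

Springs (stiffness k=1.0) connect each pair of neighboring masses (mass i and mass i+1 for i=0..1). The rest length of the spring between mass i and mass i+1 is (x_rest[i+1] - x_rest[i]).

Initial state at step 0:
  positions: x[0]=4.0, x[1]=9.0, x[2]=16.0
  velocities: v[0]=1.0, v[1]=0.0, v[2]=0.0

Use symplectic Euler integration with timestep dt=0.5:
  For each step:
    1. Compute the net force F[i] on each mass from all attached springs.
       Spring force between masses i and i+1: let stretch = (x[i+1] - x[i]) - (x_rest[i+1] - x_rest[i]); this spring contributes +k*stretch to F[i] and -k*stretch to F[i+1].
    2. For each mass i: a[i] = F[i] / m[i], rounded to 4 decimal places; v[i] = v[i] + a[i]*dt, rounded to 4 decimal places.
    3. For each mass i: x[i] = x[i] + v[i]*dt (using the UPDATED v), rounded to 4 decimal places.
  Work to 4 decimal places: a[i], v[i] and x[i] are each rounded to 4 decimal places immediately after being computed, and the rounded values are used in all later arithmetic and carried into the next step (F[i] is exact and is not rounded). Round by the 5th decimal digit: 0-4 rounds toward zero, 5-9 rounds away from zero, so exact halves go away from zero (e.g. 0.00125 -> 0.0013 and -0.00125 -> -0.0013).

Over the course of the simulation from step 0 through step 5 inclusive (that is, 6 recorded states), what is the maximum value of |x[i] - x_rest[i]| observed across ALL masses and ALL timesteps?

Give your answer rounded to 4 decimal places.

Answer: 1.7383

Derivation:
Step 0: x=[4.0000 9.0000 16.0000] v=[1.0000 0.0000 0.0000]
Step 1: x=[4.5000 9.5000 15.5000] v=[1.0000 1.0000 -1.0000]
Step 2: x=[5.0000 10.2500 14.7500] v=[1.0000 1.5000 -1.5000]
Step 3: x=[5.5625 10.8125 14.1250] v=[1.1250 1.1250 -1.2500]
Step 4: x=[6.1875 10.8907 13.9219] v=[1.2500 0.1563 -0.4063]
Step 5: x=[6.7383 10.5509 14.2110] v=[1.1016 -0.6797 0.5781]
Max displacement = 1.7383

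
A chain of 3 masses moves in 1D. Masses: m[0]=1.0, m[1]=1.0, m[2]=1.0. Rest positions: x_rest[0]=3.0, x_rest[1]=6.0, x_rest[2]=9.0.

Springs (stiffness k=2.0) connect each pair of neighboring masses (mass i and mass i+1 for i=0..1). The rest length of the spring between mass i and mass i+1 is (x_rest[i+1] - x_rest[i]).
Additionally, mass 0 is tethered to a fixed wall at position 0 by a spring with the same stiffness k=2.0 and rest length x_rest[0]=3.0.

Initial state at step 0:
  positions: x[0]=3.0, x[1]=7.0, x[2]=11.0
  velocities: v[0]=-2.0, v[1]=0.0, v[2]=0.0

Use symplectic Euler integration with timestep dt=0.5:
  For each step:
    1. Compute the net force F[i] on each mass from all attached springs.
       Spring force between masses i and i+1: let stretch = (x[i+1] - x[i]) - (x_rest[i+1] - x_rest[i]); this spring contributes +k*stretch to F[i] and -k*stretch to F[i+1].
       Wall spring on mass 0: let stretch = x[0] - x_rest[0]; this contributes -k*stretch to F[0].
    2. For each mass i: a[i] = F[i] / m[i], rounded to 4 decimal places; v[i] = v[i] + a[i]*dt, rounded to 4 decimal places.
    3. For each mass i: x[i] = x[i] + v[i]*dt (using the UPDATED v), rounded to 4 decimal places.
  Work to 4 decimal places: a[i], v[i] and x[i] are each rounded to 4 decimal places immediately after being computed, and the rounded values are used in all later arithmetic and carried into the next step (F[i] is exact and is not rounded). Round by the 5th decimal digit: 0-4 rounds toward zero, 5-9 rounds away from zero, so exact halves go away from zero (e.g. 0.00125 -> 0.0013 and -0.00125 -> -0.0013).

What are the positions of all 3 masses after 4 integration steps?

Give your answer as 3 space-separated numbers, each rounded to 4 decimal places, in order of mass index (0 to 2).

Answer: 3.6875 5.6875 8.0000

Derivation:
Step 0: x=[3.0000 7.0000 11.0000] v=[-2.0000 0.0000 0.0000]
Step 1: x=[2.5000 7.0000 10.5000] v=[-1.0000 0.0000 -1.0000]
Step 2: x=[3.0000 6.5000 9.7500] v=[1.0000 -1.0000 -1.5000]
Step 3: x=[3.7500 5.8750 8.8750] v=[1.5000 -1.2500 -1.7500]
Step 4: x=[3.6875 5.6875 8.0000] v=[-0.1250 -0.3750 -1.7500]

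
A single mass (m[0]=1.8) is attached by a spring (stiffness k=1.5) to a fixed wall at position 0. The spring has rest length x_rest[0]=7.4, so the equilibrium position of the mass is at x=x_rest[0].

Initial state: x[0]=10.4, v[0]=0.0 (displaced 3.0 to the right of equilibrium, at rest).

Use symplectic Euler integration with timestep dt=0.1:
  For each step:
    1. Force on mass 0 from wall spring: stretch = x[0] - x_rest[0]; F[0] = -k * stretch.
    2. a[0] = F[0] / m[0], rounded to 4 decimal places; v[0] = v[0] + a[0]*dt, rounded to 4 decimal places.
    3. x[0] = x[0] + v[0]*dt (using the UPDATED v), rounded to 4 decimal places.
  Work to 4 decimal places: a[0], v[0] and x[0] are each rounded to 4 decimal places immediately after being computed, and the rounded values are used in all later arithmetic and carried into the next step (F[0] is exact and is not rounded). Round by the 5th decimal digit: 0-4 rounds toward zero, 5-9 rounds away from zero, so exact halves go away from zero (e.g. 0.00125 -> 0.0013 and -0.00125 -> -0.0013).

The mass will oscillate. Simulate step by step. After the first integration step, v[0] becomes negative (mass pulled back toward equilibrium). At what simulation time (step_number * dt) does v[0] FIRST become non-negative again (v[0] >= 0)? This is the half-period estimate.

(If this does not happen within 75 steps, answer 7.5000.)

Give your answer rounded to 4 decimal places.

Answer: 3.5000

Derivation:
Step 0: x=[10.4000] v=[0.0000]
Step 1: x=[10.3750] v=[-0.2500]
Step 2: x=[10.3252] v=[-0.4979]
Step 3: x=[10.2510] v=[-0.7417]
Step 4: x=[10.1531] v=[-0.9793]
Step 5: x=[10.0322] v=[-1.2087]
Step 6: x=[9.8894] v=[-1.4281]
Step 7: x=[9.7258] v=[-1.6356]
Step 8: x=[9.5429] v=[-1.8294]
Step 9: x=[9.3421] v=[-2.0080]
Step 10: x=[9.1251] v=[-2.1698]
Step 11: x=[8.8937] v=[-2.3136]
Step 12: x=[8.6499] v=[-2.4381]
Step 13: x=[8.3957] v=[-2.5423]
Step 14: x=[8.1332] v=[-2.6253]
Step 15: x=[7.8646] v=[-2.6864]
Step 16: x=[7.5921] v=[-2.7251]
Step 17: x=[7.3180] v=[-2.7411]
Step 18: x=[7.0446] v=[-2.7343]
Step 19: x=[6.7741] v=[-2.7047]
Step 20: x=[6.5089] v=[-2.6525]
Step 21: x=[6.2511] v=[-2.5782]
Step 22: x=[6.0029] v=[-2.4825]
Step 23: x=[5.7663] v=[-2.3661]
Step 24: x=[5.5433] v=[-2.2300]
Step 25: x=[5.3358] v=[-2.0753]
Step 26: x=[5.1455] v=[-1.9033]
Step 27: x=[4.9740] v=[-1.7154]
Step 28: x=[4.8227] v=[-1.5132]
Step 29: x=[4.6929] v=[-1.2984]
Step 30: x=[4.5856] v=[-1.0728]
Step 31: x=[4.5018] v=[-0.8383]
Step 32: x=[4.4421] v=[-0.5968]
Step 33: x=[4.4071] v=[-0.3503]
Step 34: x=[4.3970] v=[-0.1009]
Step 35: x=[4.4119] v=[0.1494]
First v>=0 after going negative at step 35, time=3.5000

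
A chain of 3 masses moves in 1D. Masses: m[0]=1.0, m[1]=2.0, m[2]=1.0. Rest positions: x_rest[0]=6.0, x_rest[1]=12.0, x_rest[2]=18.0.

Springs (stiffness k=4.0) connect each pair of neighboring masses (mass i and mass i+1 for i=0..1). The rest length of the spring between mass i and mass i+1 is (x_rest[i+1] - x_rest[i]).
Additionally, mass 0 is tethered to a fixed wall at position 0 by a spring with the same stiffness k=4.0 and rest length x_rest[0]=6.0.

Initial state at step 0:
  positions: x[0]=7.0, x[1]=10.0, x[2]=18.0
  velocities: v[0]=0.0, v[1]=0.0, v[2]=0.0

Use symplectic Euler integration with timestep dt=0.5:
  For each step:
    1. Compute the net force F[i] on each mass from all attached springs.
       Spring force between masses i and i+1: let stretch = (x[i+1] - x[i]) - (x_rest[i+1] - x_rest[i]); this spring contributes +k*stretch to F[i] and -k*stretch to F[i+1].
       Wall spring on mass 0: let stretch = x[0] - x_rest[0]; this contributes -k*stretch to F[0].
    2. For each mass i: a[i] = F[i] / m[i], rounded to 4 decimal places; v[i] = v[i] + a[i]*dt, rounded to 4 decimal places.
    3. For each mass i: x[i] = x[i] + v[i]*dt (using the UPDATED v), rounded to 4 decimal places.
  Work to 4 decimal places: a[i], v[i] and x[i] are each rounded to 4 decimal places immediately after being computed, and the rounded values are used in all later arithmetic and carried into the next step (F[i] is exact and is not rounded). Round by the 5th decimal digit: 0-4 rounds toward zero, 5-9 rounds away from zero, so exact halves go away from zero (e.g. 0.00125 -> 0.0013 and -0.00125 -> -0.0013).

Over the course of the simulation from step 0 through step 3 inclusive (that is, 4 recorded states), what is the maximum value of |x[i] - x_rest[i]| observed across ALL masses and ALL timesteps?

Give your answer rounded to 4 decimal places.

Step 0: x=[7.0000 10.0000 18.0000] v=[0.0000 0.0000 0.0000]
Step 1: x=[3.0000 12.5000 16.0000] v=[-8.0000 5.0000 -4.0000]
Step 2: x=[5.5000 12.0000 16.5000] v=[5.0000 -1.0000 1.0000]
Step 3: x=[9.0000 10.5000 18.5000] v=[7.0000 -3.0000 4.0000]
Max displacement = 3.0000

Answer: 3.0000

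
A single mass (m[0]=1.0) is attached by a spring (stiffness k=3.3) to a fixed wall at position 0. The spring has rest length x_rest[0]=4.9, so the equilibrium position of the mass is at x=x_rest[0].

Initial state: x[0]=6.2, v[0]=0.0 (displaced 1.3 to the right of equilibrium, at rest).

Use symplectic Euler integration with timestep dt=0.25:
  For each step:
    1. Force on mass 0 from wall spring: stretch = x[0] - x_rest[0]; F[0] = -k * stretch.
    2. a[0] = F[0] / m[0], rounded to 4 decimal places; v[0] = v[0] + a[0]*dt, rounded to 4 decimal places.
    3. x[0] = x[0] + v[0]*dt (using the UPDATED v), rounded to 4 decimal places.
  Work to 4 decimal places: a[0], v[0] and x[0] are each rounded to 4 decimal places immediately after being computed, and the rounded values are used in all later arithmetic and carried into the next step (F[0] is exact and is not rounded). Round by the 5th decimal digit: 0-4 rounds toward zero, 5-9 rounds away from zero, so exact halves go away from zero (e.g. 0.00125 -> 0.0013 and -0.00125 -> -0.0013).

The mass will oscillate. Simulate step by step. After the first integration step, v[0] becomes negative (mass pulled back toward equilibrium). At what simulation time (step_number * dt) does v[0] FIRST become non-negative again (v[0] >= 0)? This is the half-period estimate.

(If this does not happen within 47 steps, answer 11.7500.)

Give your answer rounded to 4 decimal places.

Step 0: x=[6.2000] v=[0.0000]
Step 1: x=[5.9319] v=[-1.0725]
Step 2: x=[5.4510] v=[-1.9238]
Step 3: x=[4.8564] v=[-2.3784]
Step 4: x=[4.2708] v=[-2.3424]
Step 5: x=[3.8150] v=[-1.8233]
Step 6: x=[3.5830] v=[-0.9282]
Step 7: x=[3.6226] v=[0.1583]
First v>=0 after going negative at step 7, time=1.7500

Answer: 1.7500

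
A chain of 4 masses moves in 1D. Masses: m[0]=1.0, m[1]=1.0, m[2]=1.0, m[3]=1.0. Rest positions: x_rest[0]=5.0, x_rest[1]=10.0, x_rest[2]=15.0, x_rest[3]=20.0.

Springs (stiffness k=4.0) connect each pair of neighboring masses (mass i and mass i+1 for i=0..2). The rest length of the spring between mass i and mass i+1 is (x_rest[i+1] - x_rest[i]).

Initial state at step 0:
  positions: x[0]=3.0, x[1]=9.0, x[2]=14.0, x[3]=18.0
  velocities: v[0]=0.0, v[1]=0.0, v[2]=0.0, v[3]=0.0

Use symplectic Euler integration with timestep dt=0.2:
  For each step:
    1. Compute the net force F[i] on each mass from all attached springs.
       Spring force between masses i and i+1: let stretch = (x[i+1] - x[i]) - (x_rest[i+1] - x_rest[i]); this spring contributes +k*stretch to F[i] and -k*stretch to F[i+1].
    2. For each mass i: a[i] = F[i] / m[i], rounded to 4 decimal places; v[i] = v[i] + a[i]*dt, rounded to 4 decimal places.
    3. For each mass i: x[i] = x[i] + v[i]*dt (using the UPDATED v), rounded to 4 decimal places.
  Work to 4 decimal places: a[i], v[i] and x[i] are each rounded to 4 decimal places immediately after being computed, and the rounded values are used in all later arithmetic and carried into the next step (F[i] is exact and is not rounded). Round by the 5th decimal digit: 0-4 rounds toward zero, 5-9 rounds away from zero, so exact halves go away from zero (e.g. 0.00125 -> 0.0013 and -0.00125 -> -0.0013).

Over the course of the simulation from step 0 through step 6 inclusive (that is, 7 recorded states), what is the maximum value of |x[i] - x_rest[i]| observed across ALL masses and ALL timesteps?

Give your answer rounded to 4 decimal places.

Answer: 2.0213

Derivation:
Step 0: x=[3.0000 9.0000 14.0000 18.0000] v=[0.0000 0.0000 0.0000 0.0000]
Step 1: x=[3.1600 8.8400 13.8400 18.1600] v=[0.8000 -0.8000 -0.8000 0.8000]
Step 2: x=[3.4288 8.5712 13.5712 18.4288] v=[1.3440 -1.3440 -1.3440 1.3440]
Step 3: x=[3.7204 8.2796 13.2796 18.7204] v=[1.4579 -1.4579 -1.4579 1.4579]
Step 4: x=[3.9415 8.0585 13.0585 18.9415] v=[1.1053 -1.1053 -1.1053 1.1053]
Step 5: x=[4.0213 7.9787 12.9787 19.0213] v=[0.3989 -0.3989 -0.3989 0.3989]
Step 6: x=[3.9343 8.0657 13.0657 18.9343] v=[-0.4352 0.4352 0.4352 -0.4352]
Max displacement = 2.0213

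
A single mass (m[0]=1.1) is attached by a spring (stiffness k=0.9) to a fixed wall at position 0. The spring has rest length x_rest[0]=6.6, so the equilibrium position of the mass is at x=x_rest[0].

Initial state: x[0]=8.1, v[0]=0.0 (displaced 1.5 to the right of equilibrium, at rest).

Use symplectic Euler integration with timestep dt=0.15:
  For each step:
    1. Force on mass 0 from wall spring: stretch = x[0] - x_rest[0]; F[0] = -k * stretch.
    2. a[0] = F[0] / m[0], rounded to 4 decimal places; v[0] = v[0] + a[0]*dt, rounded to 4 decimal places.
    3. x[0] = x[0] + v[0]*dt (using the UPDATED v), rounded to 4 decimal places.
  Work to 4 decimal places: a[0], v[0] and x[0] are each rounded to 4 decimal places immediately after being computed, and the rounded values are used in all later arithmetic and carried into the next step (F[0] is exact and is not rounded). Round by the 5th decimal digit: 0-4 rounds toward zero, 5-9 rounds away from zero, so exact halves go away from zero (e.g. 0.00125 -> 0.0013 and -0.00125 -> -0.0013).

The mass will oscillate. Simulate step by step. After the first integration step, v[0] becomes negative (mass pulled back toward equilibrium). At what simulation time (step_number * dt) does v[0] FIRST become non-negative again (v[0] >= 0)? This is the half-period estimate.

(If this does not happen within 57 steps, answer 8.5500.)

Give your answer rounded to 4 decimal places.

Step 0: x=[8.1000] v=[0.0000]
Step 1: x=[8.0724] v=[-0.1841]
Step 2: x=[8.0177] v=[-0.3648]
Step 3: x=[7.9369] v=[-0.5388]
Step 4: x=[7.8315] v=[-0.7029]
Step 5: x=[7.7034] v=[-0.8540]
Step 6: x=[7.5550] v=[-0.9894]
Step 7: x=[7.3890] v=[-1.1066]
Step 8: x=[7.2085] v=[-1.2034]
Step 9: x=[7.0168] v=[-1.2781]
Step 10: x=[6.8174] v=[-1.3293]
Step 11: x=[6.6140] v=[-1.3560]
Step 12: x=[6.4103] v=[-1.3577]
Step 13: x=[6.2101] v=[-1.3344]
Step 14: x=[6.0171] v=[-1.2866]
Step 15: x=[5.8348] v=[-1.2151]
Step 16: x=[5.6666] v=[-1.1212]
Step 17: x=[5.5156] v=[-1.0066]
Step 18: x=[5.3846] v=[-0.8735]
Step 19: x=[5.2760] v=[-0.7243]
Step 20: x=[5.1917] v=[-0.5618]
Step 21: x=[5.1334] v=[-0.3890]
Step 22: x=[5.1021] v=[-0.2090]
Step 23: x=[5.0983] v=[-0.0252]
Step 24: x=[5.1222] v=[0.1591]
First v>=0 after going negative at step 24, time=3.6000

Answer: 3.6000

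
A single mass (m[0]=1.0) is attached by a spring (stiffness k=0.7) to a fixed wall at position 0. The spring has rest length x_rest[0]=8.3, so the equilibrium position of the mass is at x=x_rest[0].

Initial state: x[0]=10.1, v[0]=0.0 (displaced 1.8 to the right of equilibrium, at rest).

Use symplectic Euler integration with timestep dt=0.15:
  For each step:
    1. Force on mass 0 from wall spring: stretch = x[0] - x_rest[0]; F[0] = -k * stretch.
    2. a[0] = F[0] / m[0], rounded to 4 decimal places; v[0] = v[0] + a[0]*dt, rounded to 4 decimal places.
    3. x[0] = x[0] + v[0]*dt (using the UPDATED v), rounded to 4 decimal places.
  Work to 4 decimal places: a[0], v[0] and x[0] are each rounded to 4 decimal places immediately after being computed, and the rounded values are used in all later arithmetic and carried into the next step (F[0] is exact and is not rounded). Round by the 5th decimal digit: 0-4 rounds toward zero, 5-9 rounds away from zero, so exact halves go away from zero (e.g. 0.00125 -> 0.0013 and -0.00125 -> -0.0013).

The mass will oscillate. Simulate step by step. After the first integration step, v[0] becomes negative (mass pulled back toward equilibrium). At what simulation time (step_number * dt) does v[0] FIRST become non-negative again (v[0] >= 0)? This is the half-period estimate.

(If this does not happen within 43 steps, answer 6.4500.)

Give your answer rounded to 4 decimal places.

Step 0: x=[10.1000] v=[0.0000]
Step 1: x=[10.0717] v=[-0.1890]
Step 2: x=[10.0155] v=[-0.3750]
Step 3: x=[9.9322] v=[-0.5551]
Step 4: x=[9.8232] v=[-0.7265]
Step 5: x=[9.6902] v=[-0.8864]
Step 6: x=[9.5353] v=[-1.0324]
Step 7: x=[9.3610] v=[-1.1621]
Step 8: x=[9.1700] v=[-1.2735]
Step 9: x=[8.9653] v=[-1.3649]
Step 10: x=[8.7501] v=[-1.4348]
Step 11: x=[8.5278] v=[-1.4821]
Step 12: x=[8.3019] v=[-1.5060]
Step 13: x=[8.0760] v=[-1.5062]
Step 14: x=[7.8536] v=[-1.4827]
Step 15: x=[7.6382] v=[-1.4358]
Step 16: x=[7.4333] v=[-1.3663]
Step 17: x=[7.2420] v=[-1.2753]
Step 18: x=[7.0674] v=[-1.1642]
Step 19: x=[6.9122] v=[-1.0348]
Step 20: x=[6.7788] v=[-0.8891]
Step 21: x=[6.6694] v=[-0.7294]
Step 22: x=[6.5857] v=[-0.5582]
Step 23: x=[6.5290] v=[-0.3782]
Step 24: x=[6.5002] v=[-0.1922]
Step 25: x=[6.4997] v=[-0.0032]
Step 26: x=[6.5276] v=[0.1858]
First v>=0 after going negative at step 26, time=3.9000

Answer: 3.9000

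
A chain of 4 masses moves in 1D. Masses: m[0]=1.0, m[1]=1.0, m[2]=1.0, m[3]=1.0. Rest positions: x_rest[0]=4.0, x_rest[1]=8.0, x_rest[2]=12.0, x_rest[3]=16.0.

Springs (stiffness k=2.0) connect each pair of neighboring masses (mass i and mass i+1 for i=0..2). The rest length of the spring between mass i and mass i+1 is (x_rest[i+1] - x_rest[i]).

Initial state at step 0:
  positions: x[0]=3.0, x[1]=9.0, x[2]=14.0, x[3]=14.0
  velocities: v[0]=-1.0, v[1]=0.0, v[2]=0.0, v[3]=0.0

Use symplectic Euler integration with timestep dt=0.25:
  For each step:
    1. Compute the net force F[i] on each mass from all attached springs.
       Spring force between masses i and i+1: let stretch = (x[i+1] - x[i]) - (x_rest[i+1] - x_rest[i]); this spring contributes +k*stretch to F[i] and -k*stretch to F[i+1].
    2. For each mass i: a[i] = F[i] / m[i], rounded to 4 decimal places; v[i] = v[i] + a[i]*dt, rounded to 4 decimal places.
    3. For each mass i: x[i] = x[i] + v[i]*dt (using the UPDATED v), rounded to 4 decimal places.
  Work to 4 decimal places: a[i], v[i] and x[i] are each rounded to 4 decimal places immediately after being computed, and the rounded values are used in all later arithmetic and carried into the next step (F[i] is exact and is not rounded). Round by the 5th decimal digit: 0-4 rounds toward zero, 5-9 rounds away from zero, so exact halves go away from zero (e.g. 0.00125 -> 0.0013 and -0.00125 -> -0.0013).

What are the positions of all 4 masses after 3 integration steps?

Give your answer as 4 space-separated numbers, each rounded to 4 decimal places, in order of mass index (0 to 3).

Answer: 3.6368 8.0820 11.1914 16.3399

Derivation:
Step 0: x=[3.0000 9.0000 14.0000 14.0000] v=[-1.0000 0.0000 0.0000 0.0000]
Step 1: x=[3.0000 8.8750 13.3750 14.5000] v=[0.0000 -0.5000 -2.5000 2.0000]
Step 2: x=[3.2344 8.5781 12.3281 15.3594] v=[0.9375 -1.1875 -4.1875 3.4375]
Step 3: x=[3.6368 8.0820 11.1914 16.3399] v=[1.6094 -1.9844 -4.5469 3.9219]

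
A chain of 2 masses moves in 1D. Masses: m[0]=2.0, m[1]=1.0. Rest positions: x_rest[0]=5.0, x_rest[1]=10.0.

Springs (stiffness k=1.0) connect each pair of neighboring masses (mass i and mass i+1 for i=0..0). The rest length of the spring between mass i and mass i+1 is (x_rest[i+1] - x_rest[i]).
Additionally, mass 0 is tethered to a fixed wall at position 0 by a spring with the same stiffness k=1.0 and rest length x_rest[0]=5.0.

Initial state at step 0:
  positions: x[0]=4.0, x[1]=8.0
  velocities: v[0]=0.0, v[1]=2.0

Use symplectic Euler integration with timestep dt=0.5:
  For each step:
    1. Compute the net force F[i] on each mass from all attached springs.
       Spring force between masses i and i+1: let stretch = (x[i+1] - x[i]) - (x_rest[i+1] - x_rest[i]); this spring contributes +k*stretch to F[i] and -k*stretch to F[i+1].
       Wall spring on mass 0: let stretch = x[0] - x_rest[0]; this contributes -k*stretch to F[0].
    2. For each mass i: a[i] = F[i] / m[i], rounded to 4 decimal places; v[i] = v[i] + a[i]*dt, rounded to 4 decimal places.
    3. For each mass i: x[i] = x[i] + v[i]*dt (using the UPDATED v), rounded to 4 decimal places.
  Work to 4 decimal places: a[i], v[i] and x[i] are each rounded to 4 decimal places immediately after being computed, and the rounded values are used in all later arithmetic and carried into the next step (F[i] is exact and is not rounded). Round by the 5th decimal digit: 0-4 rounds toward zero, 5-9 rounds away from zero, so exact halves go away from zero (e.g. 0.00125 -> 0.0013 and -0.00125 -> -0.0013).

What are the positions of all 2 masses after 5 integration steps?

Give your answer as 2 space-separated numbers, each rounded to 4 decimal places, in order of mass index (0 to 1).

Step 0: x=[4.0000 8.0000] v=[0.0000 2.0000]
Step 1: x=[4.0000 9.2500] v=[0.0000 2.5000]
Step 2: x=[4.1563 10.4375] v=[0.3125 2.3750]
Step 3: x=[4.5782 11.3047] v=[0.8438 1.7344]
Step 4: x=[5.2687 11.7403] v=[1.3809 0.8712]
Step 5: x=[6.1096 11.8080] v=[1.6817 0.1354]

Answer: 6.1096 11.8080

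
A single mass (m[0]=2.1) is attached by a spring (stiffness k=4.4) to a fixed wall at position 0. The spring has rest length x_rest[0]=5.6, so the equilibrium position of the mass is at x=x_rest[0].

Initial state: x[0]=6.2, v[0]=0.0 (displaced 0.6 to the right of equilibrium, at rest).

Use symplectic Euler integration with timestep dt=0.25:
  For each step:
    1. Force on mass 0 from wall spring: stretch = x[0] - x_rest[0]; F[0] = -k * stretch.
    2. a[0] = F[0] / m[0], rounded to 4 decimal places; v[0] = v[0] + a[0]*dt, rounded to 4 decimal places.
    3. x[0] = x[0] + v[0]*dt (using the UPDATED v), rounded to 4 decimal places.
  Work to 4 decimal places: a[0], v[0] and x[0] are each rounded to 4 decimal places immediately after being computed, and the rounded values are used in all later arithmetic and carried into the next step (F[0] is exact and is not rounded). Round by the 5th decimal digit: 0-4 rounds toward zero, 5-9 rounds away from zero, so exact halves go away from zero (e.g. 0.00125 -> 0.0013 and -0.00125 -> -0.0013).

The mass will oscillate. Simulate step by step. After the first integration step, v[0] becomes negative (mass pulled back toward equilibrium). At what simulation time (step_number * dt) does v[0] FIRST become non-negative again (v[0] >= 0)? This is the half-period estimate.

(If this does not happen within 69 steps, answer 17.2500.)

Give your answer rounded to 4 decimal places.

Answer: 2.2500

Derivation:
Step 0: x=[6.2000] v=[0.0000]
Step 1: x=[6.1214] v=[-0.3143]
Step 2: x=[5.9746] v=[-0.5874]
Step 3: x=[5.7787] v=[-0.7836]
Step 4: x=[5.5594] v=[-0.8772]
Step 5: x=[5.3454] v=[-0.8559]
Step 6: x=[5.1648] v=[-0.7226]
Step 7: x=[5.0411] v=[-0.4947]
Step 8: x=[4.9906] v=[-0.2020]
Step 9: x=[5.0199] v=[0.1172]
First v>=0 after going negative at step 9, time=2.2500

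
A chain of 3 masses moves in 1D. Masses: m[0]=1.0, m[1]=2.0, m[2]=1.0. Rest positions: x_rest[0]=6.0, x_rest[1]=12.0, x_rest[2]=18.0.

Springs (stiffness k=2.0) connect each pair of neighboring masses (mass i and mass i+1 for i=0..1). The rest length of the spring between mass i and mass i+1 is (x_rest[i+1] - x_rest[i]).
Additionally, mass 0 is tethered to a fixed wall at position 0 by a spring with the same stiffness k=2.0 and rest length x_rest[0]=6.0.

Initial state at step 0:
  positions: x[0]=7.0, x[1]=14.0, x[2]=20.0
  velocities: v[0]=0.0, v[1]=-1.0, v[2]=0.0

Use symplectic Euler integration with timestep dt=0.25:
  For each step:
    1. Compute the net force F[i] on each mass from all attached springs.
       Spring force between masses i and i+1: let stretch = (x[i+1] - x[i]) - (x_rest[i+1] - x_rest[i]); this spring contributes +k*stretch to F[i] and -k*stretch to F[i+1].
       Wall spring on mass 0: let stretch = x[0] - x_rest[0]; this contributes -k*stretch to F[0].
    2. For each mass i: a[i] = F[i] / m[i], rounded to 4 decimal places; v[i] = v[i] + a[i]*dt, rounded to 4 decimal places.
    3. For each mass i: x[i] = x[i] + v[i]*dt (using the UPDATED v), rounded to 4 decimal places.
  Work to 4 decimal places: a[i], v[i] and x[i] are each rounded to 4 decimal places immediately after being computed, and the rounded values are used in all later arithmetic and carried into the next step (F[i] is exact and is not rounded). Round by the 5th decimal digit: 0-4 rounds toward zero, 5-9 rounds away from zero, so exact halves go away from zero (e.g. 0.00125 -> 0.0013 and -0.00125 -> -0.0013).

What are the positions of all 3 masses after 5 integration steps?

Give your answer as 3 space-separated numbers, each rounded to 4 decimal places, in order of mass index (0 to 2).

Answer: 6.3912 12.5139 19.3009

Derivation:
Step 0: x=[7.0000 14.0000 20.0000] v=[0.0000 -1.0000 0.0000]
Step 1: x=[7.0000 13.6875 20.0000] v=[0.0000 -1.2500 0.0000]
Step 2: x=[6.9609 13.3516 19.9609] v=[-0.1563 -1.3438 -0.1563]
Step 3: x=[6.8506 13.0293 19.8457] v=[-0.4414 -1.2892 -0.4610]
Step 4: x=[6.6563 12.7469 19.6284] v=[-0.7774 -1.1298 -0.8692]
Step 5: x=[6.3912 12.5139 19.3009] v=[-1.0603 -0.9321 -1.3100]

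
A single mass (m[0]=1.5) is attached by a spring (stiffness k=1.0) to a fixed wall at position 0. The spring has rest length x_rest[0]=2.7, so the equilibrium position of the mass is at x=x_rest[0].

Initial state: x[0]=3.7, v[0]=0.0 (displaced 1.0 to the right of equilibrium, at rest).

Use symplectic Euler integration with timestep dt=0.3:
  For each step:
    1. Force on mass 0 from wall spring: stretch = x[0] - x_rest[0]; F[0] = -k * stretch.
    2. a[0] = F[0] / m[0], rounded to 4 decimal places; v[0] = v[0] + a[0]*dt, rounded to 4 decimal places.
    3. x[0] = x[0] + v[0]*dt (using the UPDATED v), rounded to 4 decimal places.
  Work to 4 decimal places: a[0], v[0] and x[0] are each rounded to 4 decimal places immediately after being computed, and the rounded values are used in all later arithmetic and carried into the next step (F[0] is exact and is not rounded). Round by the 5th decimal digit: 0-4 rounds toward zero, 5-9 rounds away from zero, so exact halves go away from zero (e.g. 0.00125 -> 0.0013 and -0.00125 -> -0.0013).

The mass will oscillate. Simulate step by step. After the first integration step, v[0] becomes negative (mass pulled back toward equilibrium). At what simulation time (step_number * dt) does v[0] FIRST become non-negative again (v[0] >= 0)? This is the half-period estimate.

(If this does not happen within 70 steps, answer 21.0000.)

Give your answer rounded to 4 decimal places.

Step 0: x=[3.7000] v=[0.0000]
Step 1: x=[3.6400] v=[-0.2000]
Step 2: x=[3.5236] v=[-0.3880]
Step 3: x=[3.3578] v=[-0.5527]
Step 4: x=[3.1525] v=[-0.6843]
Step 5: x=[2.9201] v=[-0.7748]
Step 6: x=[2.6745] v=[-0.8188]
Step 7: x=[2.4304] v=[-0.8137]
Step 8: x=[2.2025] v=[-0.7598]
Step 9: x=[2.0044] v=[-0.6603]
Step 10: x=[1.8480] v=[-0.5212]
Step 11: x=[1.7428] v=[-0.3508]
Step 12: x=[1.6950] v=[-0.1594]
Step 13: x=[1.7075] v=[0.0416]
First v>=0 after going negative at step 13, time=3.9000

Answer: 3.9000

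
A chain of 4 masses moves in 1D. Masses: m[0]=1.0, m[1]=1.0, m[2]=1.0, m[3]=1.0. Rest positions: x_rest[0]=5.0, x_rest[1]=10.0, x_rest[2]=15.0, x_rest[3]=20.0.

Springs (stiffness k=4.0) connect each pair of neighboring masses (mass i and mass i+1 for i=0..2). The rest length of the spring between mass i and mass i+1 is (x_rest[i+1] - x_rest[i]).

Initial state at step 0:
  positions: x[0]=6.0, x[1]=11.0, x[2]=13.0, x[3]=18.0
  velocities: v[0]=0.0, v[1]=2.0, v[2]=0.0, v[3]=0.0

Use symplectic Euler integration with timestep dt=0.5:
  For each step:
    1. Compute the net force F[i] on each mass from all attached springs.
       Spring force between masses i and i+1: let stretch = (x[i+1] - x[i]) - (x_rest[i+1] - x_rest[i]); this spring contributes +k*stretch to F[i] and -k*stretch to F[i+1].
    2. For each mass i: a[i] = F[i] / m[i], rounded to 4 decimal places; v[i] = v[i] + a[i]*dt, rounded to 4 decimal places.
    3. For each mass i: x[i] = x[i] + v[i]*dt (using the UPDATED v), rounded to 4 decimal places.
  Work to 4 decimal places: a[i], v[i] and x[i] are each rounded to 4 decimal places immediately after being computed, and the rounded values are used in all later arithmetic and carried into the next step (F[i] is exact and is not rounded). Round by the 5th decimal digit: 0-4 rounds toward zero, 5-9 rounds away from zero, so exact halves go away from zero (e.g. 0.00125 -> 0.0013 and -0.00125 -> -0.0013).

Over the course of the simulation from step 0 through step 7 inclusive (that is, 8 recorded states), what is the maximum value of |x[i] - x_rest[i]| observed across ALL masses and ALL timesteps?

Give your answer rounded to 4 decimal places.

Answer: 3.0000

Derivation:
Step 0: x=[6.0000 11.0000 13.0000 18.0000] v=[0.0000 2.0000 0.0000 0.0000]
Step 1: x=[6.0000 9.0000 16.0000 18.0000] v=[0.0000 -4.0000 6.0000 0.0000]
Step 2: x=[4.0000 11.0000 14.0000 21.0000] v=[-4.0000 4.0000 -4.0000 6.0000]
Step 3: x=[4.0000 9.0000 16.0000 22.0000] v=[0.0000 -4.0000 4.0000 2.0000]
Step 4: x=[4.0000 9.0000 17.0000 22.0000] v=[0.0000 0.0000 2.0000 0.0000]
Step 5: x=[4.0000 12.0000 15.0000 22.0000] v=[0.0000 6.0000 -4.0000 0.0000]
Step 6: x=[7.0000 10.0000 17.0000 20.0000] v=[6.0000 -4.0000 4.0000 -4.0000]
Step 7: x=[8.0000 12.0000 15.0000 20.0000] v=[2.0000 4.0000 -4.0000 0.0000]
Max displacement = 3.0000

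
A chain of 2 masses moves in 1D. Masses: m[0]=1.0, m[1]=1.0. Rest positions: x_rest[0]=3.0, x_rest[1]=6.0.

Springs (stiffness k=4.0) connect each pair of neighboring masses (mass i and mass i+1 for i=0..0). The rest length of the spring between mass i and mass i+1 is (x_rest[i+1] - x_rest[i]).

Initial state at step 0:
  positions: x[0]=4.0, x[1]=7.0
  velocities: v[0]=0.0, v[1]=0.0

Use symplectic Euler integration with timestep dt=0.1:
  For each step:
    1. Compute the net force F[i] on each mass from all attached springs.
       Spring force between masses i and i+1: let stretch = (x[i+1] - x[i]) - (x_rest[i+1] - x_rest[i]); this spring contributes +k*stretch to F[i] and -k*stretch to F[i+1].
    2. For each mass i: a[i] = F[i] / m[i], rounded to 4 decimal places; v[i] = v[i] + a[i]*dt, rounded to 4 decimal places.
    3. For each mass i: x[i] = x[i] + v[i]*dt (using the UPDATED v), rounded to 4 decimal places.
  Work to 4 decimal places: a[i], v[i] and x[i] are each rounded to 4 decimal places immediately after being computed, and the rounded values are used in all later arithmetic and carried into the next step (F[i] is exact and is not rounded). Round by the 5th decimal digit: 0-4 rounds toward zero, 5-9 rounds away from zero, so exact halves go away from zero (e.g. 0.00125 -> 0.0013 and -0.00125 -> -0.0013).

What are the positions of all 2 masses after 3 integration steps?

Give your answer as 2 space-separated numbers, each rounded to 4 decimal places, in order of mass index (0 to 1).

Step 0: x=[4.0000 7.0000] v=[0.0000 0.0000]
Step 1: x=[4.0000 7.0000] v=[0.0000 0.0000]
Step 2: x=[4.0000 7.0000] v=[0.0000 0.0000]
Step 3: x=[4.0000 7.0000] v=[0.0000 0.0000]

Answer: 4.0000 7.0000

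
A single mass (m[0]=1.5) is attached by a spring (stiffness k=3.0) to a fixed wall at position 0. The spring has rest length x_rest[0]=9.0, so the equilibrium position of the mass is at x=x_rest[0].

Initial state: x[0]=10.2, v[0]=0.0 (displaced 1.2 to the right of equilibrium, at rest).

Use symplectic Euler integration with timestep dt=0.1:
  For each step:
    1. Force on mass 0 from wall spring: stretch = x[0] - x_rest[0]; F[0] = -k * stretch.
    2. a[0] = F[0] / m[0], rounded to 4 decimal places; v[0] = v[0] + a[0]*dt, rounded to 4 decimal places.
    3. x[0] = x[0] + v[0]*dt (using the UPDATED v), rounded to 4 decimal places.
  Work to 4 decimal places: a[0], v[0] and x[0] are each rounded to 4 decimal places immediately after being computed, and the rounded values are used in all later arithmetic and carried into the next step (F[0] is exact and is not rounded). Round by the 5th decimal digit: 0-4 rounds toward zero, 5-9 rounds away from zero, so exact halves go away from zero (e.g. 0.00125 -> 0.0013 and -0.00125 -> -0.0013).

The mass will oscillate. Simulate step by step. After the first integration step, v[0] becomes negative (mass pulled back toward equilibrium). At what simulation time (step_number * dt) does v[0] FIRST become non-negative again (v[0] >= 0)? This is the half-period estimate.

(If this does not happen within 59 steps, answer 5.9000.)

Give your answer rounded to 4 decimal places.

Step 0: x=[10.2000] v=[0.0000]
Step 1: x=[10.1760] v=[-0.2400]
Step 2: x=[10.1285] v=[-0.4752]
Step 3: x=[10.0584] v=[-0.7009]
Step 4: x=[9.9671] v=[-0.9126]
Step 5: x=[9.8565] v=[-1.1060]
Step 6: x=[9.7288] v=[-1.2773]
Step 7: x=[9.5865] v=[-1.4231]
Step 8: x=[9.4325] v=[-1.5404]
Step 9: x=[9.2698] v=[-1.6269]
Step 10: x=[9.1017] v=[-1.6809]
Step 11: x=[8.9316] v=[-1.7012]
Step 12: x=[8.7629] v=[-1.6875]
Step 13: x=[8.5989] v=[-1.6401]
Step 14: x=[8.4429] v=[-1.5599]
Step 15: x=[8.2981] v=[-1.4485]
Step 16: x=[8.1673] v=[-1.3081]
Step 17: x=[8.0531] v=[-1.1416]
Step 18: x=[7.9579] v=[-0.9522]
Step 19: x=[7.8835] v=[-0.7438]
Step 20: x=[7.8315] v=[-0.5205]
Step 21: x=[7.8028] v=[-0.2868]
Step 22: x=[7.7981] v=[-0.0474]
Step 23: x=[7.8174] v=[0.1930]
First v>=0 after going negative at step 23, time=2.3000

Answer: 2.3000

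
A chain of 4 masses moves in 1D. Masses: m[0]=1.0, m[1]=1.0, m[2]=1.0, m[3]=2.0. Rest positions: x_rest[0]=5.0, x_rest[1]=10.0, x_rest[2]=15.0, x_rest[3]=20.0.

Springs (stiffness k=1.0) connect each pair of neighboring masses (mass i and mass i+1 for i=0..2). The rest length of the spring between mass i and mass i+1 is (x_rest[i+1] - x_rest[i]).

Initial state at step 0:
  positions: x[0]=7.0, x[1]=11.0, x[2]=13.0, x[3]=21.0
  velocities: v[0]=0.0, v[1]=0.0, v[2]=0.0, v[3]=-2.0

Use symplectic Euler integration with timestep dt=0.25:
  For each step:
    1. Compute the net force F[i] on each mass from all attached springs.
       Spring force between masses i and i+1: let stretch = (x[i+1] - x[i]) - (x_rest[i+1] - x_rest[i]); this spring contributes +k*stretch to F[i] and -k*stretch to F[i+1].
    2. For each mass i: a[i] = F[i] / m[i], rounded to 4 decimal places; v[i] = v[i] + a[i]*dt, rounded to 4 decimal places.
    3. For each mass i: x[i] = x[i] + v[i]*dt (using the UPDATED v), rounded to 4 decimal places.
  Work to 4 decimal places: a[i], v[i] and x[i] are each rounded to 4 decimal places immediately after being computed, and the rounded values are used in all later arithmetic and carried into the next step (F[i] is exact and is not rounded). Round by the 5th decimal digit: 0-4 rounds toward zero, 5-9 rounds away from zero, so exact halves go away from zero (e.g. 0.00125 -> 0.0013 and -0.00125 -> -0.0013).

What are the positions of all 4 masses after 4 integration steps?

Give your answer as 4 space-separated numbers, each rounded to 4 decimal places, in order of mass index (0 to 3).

Step 0: x=[7.0000 11.0000 13.0000 21.0000] v=[0.0000 0.0000 0.0000 -2.0000]
Step 1: x=[6.9375 10.8750 13.3750 20.4063] v=[-0.2500 -0.5000 1.5000 -2.3750]
Step 2: x=[6.8086 10.6602 14.0332 19.7491] v=[-0.5156 -0.8594 2.6328 -2.6289]
Step 3: x=[6.6079 10.4154 14.8378 19.0695] v=[-0.8027 -0.9791 3.2185 -2.7184]
Step 4: x=[6.3327 10.2091 15.6305 18.4139] v=[-1.1008 -0.8254 3.1708 -2.6224]

Answer: 6.3327 10.2091 15.6305 18.4139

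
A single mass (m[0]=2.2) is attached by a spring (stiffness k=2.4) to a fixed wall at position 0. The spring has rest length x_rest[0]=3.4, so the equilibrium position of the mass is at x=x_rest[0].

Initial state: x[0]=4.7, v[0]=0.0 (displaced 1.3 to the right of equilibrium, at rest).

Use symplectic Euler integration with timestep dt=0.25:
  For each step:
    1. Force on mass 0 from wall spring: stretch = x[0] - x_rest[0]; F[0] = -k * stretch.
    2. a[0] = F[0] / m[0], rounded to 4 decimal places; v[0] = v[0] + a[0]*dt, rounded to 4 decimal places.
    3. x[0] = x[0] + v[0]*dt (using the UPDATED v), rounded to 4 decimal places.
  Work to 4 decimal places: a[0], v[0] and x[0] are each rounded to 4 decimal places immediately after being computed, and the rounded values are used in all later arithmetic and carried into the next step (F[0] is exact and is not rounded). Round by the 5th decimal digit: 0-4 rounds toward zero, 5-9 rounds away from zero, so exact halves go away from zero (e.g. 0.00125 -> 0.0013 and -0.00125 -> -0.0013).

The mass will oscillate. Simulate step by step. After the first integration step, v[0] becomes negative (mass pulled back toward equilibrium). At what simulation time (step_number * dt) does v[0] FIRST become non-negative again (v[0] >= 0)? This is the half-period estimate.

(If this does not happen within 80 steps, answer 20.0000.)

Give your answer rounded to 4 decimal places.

Step 0: x=[4.7000] v=[0.0000]
Step 1: x=[4.6114] v=[-0.3546]
Step 2: x=[4.4402] v=[-0.6850]
Step 3: x=[4.1980] v=[-0.9687]
Step 4: x=[3.9014] v=[-1.1863]
Step 5: x=[3.5706] v=[-1.3231]
Step 6: x=[3.2282] v=[-1.3696]
Step 7: x=[2.8975] v=[-1.3228]
Step 8: x=[2.6011] v=[-1.1858]
Step 9: x=[2.3591] v=[-0.9679]
Step 10: x=[2.1881] v=[-0.6840]
Step 11: x=[2.0997] v=[-0.3535]
Step 12: x=[2.1000] v=[0.0011]
First v>=0 after going negative at step 12, time=3.0000

Answer: 3.0000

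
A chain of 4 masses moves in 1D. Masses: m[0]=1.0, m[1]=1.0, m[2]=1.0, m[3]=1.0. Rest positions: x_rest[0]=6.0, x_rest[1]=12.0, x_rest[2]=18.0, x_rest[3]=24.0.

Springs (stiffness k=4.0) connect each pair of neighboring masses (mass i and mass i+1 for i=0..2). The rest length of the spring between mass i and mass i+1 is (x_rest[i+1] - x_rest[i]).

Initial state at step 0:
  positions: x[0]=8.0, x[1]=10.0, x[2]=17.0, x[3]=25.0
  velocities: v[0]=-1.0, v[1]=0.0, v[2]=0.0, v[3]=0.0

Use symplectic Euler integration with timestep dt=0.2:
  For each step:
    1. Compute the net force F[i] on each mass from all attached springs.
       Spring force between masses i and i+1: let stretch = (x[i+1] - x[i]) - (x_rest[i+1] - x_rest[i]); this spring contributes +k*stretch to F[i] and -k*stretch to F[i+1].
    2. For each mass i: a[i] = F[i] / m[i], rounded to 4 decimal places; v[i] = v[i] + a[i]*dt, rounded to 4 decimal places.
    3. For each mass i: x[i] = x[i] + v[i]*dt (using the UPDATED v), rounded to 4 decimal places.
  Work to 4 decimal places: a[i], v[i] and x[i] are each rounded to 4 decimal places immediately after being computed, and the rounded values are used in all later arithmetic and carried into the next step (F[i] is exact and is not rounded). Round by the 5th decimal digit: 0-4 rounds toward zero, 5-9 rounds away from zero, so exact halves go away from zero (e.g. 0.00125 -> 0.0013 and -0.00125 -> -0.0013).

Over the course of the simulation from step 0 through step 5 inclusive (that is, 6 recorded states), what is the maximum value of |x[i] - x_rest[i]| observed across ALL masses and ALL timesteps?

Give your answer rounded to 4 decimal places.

Answer: 2.2784

Derivation:
Step 0: x=[8.0000 10.0000 17.0000 25.0000] v=[-1.0000 0.0000 0.0000 0.0000]
Step 1: x=[7.1600 10.8000 17.1600 24.6800] v=[-4.2000 4.0000 0.8000 -1.6000]
Step 2: x=[5.9424 12.0352 17.5056 24.1168] v=[-6.0880 6.1760 1.7280 -2.8160]
Step 3: x=[4.7396 13.1708 18.0337 23.4558] v=[-6.0138 5.6781 2.6406 -3.3050]
Step 4: x=[3.9258 13.7355 18.6513 22.8873] v=[-4.0688 2.8235 3.0880 -2.8427]
Step 5: x=[3.7216 13.5172 19.1601 22.6010] v=[-1.0210 -1.0916 2.5442 -1.4315]
Max displacement = 2.2784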